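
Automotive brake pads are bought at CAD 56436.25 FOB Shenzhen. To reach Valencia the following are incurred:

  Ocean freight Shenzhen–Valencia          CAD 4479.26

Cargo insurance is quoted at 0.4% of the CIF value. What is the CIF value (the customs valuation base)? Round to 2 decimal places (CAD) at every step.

CIF value: CAD 61160.15

Let C be the CIF value. C = FOB price + freight + 0.4% × C
C − 0.4% × C = 56436.25 + 4479.26
0.996 × C = 60915.51
C = 60915.51 / 0.996 = 61160.15
Insurance premium = 0.4% × 61160.15 = 244.64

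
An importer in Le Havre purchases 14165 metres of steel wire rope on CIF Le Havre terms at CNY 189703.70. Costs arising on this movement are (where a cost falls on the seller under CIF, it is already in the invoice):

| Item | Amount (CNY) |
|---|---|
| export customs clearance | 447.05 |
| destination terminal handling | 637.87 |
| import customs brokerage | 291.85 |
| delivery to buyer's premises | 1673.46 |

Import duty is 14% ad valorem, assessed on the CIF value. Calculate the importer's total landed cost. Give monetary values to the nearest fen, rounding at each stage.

Total landed cost: CNY 218865.40

CIF: the seller pays costs through ocean freight and marine insurance to the destination port.
Already in the invoice (seller's account under CIF): export clearance — exclude.
The CIF price already equals the CIF value: 189703.70
Import duty = 189703.70 × 14% = 26558.52
Buyer bears: destination terminal 637.87 + brokerage 291.85 + delivery 1673.46 + duty 26558.52 = 29161.70
Landed cost = invoice 189703.70 + 29161.70 = 218865.40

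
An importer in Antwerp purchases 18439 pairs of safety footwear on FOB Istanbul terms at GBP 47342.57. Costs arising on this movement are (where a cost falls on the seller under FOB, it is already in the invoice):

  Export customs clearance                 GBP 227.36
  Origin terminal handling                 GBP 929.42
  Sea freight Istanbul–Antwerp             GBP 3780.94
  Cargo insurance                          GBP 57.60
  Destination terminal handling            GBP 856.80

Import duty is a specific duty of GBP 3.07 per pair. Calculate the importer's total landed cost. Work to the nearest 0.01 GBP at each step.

FOB: the seller bears costs until goods are on board at the origin port; the buyer bears freight, insurance and all costs thereafter.
Already in the invoice (seller's account under FOB): export clearance, origin terminal — exclude.
CIF value = FOB price + freight + insurance = 47342.57 + 3780.94 + 57.60 = 51181.11
Import duty = 18439 × 3.07 = 56607.73
Buyer bears: freight 3780.94 + insurance 57.60 + destination terminal 856.80 + duty 56607.73 = 61303.07
Landed cost = invoice 47342.57 + 61303.07 = 108645.64

Total landed cost: GBP 108645.64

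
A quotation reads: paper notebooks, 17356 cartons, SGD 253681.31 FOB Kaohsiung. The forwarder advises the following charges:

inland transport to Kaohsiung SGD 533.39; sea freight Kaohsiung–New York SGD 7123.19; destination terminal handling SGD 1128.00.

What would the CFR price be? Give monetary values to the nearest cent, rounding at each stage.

Not relevant to the conversion: inland to port — on the seller under both FOB and CFR; already in the FOB price and stays in the CFR price. destination terminal — on the buyer under both terms; not part of either seller's price.
From FOB to CFR, the seller additionally bears: freight.
CFR price = 253681.31 + 7123.19 = 260804.50

CFR price: SGD 260804.50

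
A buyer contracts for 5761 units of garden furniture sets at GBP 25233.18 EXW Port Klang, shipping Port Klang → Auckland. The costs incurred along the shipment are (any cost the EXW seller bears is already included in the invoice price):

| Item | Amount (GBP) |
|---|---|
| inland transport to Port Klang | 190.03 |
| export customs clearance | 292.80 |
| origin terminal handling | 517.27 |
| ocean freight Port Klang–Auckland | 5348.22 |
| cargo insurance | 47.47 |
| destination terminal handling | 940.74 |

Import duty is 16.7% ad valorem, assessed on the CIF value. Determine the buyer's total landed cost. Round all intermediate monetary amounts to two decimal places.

EXW: the seller makes goods available at their premises; the buyer bears all onward costs.
CIF value = EXW price + inland to port + export clearance + origin terminal + freight + insurance = 25233.18 + 190.03 + 292.80 + 517.27 + 5348.22 + 47.47 = 31628.97
Import duty = 31628.97 × 16.7% = 5282.04
Buyer bears: inland to port 190.03 + export clearance 292.80 + origin terminal 517.27 + freight 5348.22 + insurance 47.47 + destination terminal 940.74 + duty 5282.04 = 12618.57
Landed cost = invoice 25233.18 + 12618.57 = 37851.75

Total landed cost: GBP 37851.75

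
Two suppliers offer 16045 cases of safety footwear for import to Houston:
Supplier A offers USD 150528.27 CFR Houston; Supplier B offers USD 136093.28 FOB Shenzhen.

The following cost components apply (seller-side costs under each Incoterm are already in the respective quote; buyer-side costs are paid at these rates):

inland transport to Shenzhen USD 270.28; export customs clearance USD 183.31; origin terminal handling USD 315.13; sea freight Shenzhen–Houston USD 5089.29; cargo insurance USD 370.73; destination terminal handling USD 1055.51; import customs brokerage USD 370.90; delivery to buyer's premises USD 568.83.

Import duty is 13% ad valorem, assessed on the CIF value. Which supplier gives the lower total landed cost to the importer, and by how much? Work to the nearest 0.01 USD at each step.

Supplier B is cheaper by USD 10560.64

Supplier A (CFR):
CIF value = CFR price + insurance = 150528.27 + 370.73 = 150899.00
Import duty = 150899.00 × 13% = 19616.87
Buyer bears (A): 370.73 + 1055.51 + 370.90 + 568.83 = 2365.97
Landed cost (A) = invoice 150528.27 + 2365.97 + duty 19616.87 = 172511.11
Supplier B (FOB):
CIF value = FOB price + freight + insurance = 136093.28 + 5089.29 + 370.73 = 141553.30
Import duty = 141553.30 × 13% = 18401.93
Buyer bears (B): 5089.29 + 370.73 + 1055.51 + 370.90 + 568.83 = 7455.26
Landed cost (B) = invoice 136093.28 + 7455.26 + duty 18401.93 = 161950.47
Difference = |172511.11 − 161950.47| = 10560.64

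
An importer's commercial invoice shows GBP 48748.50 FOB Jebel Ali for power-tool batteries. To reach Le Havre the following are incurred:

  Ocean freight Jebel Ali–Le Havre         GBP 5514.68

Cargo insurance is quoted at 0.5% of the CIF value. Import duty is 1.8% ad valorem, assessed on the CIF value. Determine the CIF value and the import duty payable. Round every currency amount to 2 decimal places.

Let C be the CIF value. C = FOB price + freight + 0.5% × C
C − 0.5% × C = 48748.50 + 5514.68
0.995 × C = 54263.18
C = 54263.18 / 0.995 = 54535.86
Insurance premium = 0.5% × 54535.86 = 272.68
Import duty = 54535.86 × 1.8% = 981.65

CIF value: GBP 54535.86; import duty: GBP 981.65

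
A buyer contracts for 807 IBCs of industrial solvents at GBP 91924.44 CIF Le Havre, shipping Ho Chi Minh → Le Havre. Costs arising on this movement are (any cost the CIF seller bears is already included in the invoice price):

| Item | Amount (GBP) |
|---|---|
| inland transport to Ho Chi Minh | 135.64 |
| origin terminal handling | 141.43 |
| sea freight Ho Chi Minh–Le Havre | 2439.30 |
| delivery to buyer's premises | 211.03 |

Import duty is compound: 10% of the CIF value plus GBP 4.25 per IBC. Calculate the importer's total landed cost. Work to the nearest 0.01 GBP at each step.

CIF: the seller pays costs through ocean freight and marine insurance to the destination port.
Already in the invoice (seller's account under CIF): inland to port, origin terminal, freight — exclude.
The CIF price already equals the CIF value: 91924.44
Ad valorem component: 91924.44 × 10% = 9192.44
Specific component: 807 × 4.25 = 3429.75
Import duty = 9192.44 + 3429.75 = 12622.19
Buyer bears: delivery 211.03 + duty 12622.19 = 12833.22
Landed cost = invoice 91924.44 + 12833.22 = 104757.66

Total landed cost: GBP 104757.66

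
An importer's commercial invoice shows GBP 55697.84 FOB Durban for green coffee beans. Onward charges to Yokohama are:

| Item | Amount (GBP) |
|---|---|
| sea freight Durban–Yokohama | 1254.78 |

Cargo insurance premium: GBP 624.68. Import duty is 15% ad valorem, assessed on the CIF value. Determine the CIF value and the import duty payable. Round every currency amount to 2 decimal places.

CIF value: GBP 57577.30; import duty: GBP 8636.60

CIF = FOB price + freight + insurance
CIF = 55697.84 + 1254.78 + 624.68 = 57577.30
Import duty = 57577.30 × 15% = 8636.60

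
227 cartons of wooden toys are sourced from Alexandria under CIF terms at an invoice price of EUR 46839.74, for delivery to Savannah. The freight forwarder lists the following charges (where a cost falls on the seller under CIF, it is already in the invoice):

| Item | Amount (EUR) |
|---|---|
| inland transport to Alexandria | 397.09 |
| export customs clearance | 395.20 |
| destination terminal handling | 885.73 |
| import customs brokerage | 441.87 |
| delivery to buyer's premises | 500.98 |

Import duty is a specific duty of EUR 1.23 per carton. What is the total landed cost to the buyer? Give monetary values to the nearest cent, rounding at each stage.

Total landed cost: EUR 48947.53

CIF: the seller pays costs through ocean freight and marine insurance to the destination port.
Already in the invoice (seller's account under CIF): inland to port, export clearance — exclude.
The CIF price already equals the CIF value: 46839.74
Import duty = 227 × 1.23 = 279.21
Buyer bears: destination terminal 885.73 + brokerage 441.87 + delivery 500.98 + duty 279.21 = 2107.79
Landed cost = invoice 46839.74 + 2107.79 = 48947.53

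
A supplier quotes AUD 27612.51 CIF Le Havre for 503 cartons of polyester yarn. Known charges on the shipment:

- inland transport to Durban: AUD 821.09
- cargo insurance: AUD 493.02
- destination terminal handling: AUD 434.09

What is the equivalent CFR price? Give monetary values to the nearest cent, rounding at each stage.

CFR price: AUD 27119.49

Not relevant to the conversion: inland to port — on the seller under both CIF and CFR; already in the CIF price and stays in the CFR price. destination terminal — on the buyer under both terms; not part of either seller's price.
From CIF to CFR, the seller no longer bears: insurance.
CFR price = 27612.51 − 493.02 = 27119.49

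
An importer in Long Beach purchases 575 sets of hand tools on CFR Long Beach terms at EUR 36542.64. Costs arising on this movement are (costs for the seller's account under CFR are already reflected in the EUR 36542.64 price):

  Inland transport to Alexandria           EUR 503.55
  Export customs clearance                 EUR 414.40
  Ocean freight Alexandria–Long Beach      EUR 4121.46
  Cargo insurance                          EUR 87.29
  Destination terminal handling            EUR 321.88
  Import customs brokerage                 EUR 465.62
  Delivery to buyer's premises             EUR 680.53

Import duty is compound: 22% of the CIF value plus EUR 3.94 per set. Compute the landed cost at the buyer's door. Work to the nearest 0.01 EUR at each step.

CFR: the seller pays costs through ocean freight to the destination port, but not insurance.
Already in the invoice (seller's account under CFR): inland to port, export clearance, freight — exclude.
CIF value = CFR price + insurance = 36542.64 + 87.29 = 36629.93
Ad valorem component: 36629.93 × 22% = 8058.58
Specific component: 575 × 3.94 = 2265.50
Import duty = 8058.58 + 2265.50 = 10324.08
Buyer bears: insurance 87.29 + destination terminal 321.88 + brokerage 465.62 + delivery 680.53 + duty 10324.08 = 11879.40
Landed cost = invoice 36542.64 + 11879.40 = 48422.04

Total landed cost: EUR 48422.04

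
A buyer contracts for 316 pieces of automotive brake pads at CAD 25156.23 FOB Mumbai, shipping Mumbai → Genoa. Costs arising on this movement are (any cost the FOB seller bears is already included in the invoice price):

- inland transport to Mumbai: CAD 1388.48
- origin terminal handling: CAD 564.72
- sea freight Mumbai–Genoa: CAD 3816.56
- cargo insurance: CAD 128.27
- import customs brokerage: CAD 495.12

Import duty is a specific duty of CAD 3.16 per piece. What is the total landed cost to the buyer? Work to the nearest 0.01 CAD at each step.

Total landed cost: CAD 30594.74

FOB: the seller bears costs until goods are on board at the origin port; the buyer bears freight, insurance and all costs thereafter.
Already in the invoice (seller's account under FOB): inland to port, origin terminal — exclude.
CIF value = FOB price + freight + insurance = 25156.23 + 3816.56 + 128.27 = 29101.06
Import duty = 316 × 3.16 = 998.56
Buyer bears: freight 3816.56 + insurance 128.27 + brokerage 495.12 + duty 998.56 = 5438.51
Landed cost = invoice 25156.23 + 5438.51 = 30594.74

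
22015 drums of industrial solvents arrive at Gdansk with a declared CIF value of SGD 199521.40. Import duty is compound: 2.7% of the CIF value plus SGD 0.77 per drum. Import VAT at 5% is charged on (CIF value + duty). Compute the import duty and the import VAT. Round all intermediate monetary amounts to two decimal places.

Ad valorem component: 199521.40 × 2.7% = 5387.08
Specific component: 22015 × 0.77 = 16951.55
Import duty = 5387.08 + 16951.55 = 22338.63
VAT base = CIF + duty = 199521.40 + 22338.63 = 221860.03
Import VAT = 221860.03 × 5% = 11093.00

Import duty: SGD 22338.63; import VAT: SGD 11093.00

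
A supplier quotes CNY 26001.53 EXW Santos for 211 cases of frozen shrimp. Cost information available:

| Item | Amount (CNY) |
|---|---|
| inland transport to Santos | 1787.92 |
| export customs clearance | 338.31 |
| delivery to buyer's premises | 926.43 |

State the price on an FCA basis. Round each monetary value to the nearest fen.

FCA price: CNY 28127.76

Not relevant to the conversion: delivery — on the buyer under both terms; not part of either seller's price.
From EXW to FCA, the seller additionally bears: inland to port, export clearance.
FCA price = 26001.53 + 1787.92 + 338.31 = 28127.76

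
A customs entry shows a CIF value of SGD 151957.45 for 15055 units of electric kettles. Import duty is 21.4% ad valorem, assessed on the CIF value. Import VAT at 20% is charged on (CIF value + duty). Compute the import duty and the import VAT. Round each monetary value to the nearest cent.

Import duty = 151957.45 × 21.4% = 32518.89
VAT base = CIF + duty = 151957.45 + 32518.89 = 184476.34
Import VAT = 184476.34 × 20% = 36895.27

Import duty: SGD 32518.89; import VAT: SGD 36895.27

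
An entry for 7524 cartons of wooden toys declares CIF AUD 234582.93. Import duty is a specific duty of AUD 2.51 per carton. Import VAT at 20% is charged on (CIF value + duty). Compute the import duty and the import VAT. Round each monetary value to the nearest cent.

Import duty: AUD 18885.24; import VAT: AUD 50693.63

Import duty = 7524 × 2.51 = 18885.24
VAT base = CIF + duty = 234582.93 + 18885.24 = 253468.17
Import VAT = 253468.17 × 20% = 50693.63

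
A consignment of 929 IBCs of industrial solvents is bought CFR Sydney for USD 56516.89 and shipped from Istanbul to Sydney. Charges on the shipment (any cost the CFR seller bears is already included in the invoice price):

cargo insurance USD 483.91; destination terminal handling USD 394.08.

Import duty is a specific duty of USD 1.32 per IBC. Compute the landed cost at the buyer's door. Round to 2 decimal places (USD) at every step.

Total landed cost: USD 58621.16

CFR: the seller pays costs through ocean freight to the destination port, but not insurance.
CIF value = CFR price + insurance = 56516.89 + 483.91 = 57000.80
Import duty = 929 × 1.32 = 1226.28
Buyer bears: insurance 483.91 + destination terminal 394.08 + duty 1226.28 = 2104.27
Landed cost = invoice 56516.89 + 2104.27 = 58621.16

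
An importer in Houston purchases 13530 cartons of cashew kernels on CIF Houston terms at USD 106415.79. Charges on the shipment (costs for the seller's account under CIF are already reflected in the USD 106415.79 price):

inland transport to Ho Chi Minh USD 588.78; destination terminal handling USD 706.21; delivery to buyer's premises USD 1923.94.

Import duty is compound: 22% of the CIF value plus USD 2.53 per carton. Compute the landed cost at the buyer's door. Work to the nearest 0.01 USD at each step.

CIF: the seller pays costs through ocean freight and marine insurance to the destination port.
Already in the invoice (seller's account under CIF): inland to port — exclude.
The CIF price already equals the CIF value: 106415.79
Ad valorem component: 106415.79 × 22% = 23411.47
Specific component: 13530 × 2.53 = 34230.90
Import duty = 23411.47 + 34230.90 = 57642.37
Buyer bears: destination terminal 706.21 + delivery 1923.94 + duty 57642.37 = 60272.52
Landed cost = invoice 106415.79 + 60272.52 = 166688.31

Total landed cost: USD 166688.31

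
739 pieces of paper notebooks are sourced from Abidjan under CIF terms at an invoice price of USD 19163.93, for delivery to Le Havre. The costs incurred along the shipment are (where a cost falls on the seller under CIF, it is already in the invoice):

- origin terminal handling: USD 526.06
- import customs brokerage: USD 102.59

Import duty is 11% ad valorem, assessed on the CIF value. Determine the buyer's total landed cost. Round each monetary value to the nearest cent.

CIF: the seller pays costs through ocean freight and marine insurance to the destination port.
Already in the invoice (seller's account under CIF): origin terminal — exclude.
The CIF price already equals the CIF value: 19163.93
Import duty = 19163.93 × 11% = 2108.03
Buyer bears: brokerage 102.59 + duty 2108.03 = 2210.62
Landed cost = invoice 19163.93 + 2210.62 = 21374.55

Total landed cost: USD 21374.55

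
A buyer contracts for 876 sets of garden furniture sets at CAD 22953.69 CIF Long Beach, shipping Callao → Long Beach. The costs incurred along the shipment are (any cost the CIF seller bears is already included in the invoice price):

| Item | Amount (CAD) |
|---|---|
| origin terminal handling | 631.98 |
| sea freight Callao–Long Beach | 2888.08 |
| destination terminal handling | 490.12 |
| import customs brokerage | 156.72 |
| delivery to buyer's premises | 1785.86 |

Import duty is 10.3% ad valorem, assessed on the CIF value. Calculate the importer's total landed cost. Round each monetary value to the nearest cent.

CIF: the seller pays costs through ocean freight and marine insurance to the destination port.
Already in the invoice (seller's account under CIF): origin terminal, freight — exclude.
The CIF price already equals the CIF value: 22953.69
Import duty = 22953.69 × 10.3% = 2364.23
Buyer bears: destination terminal 490.12 + brokerage 156.72 + delivery 1785.86 + duty 2364.23 = 4796.93
Landed cost = invoice 22953.69 + 4796.93 = 27750.62

Total landed cost: CAD 27750.62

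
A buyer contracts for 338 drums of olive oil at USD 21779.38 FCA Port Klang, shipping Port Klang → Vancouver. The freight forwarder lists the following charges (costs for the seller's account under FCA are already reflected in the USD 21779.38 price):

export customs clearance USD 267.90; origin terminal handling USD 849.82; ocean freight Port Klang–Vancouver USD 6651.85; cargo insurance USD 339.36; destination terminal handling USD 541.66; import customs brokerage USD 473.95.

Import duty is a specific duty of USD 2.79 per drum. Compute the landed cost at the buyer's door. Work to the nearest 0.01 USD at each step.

Total landed cost: USD 31579.04

FCA: the seller delivers export-cleared goods to the carrier; the buyer bears costs from that point.
Already in the invoice (seller's account under FCA): export clearance — exclude.
CIF value = FCA price + origin terminal + freight + insurance = 21779.38 + 849.82 + 6651.85 + 339.36 = 29620.41
Import duty = 338 × 2.79 = 943.02
Buyer bears: origin terminal 849.82 + freight 6651.85 + insurance 339.36 + destination terminal 541.66 + brokerage 473.95 + duty 943.02 = 9799.66
Landed cost = invoice 21779.38 + 9799.66 = 31579.04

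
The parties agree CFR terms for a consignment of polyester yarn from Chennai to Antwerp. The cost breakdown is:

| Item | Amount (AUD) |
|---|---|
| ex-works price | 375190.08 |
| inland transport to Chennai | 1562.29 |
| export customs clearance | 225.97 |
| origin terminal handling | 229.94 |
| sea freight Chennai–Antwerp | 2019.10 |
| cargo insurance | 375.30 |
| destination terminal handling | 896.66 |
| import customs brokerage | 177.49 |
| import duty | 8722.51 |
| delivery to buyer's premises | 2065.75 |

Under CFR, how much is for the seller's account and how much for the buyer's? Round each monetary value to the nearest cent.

Seller: AUD 379227.38; buyer: AUD 12237.71

CFR: the seller pays costs through ocean freight to the destination port, but not insurance.
Seller's account: goods 375190.08 + inland to port 1562.29 + export clearance 225.97 + origin terminal 229.94 + freight 2019.10 = 379227.38
Buyer's account: insurance 375.30 + destination terminal 896.66 + brokerage 177.49 + duty 8722.51 + delivery 2065.75 = 12237.71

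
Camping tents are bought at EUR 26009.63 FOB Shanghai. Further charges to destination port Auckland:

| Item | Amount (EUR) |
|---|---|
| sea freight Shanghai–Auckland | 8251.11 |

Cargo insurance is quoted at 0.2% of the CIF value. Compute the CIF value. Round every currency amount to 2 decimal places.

CIF value: EUR 34329.40

Let C be the CIF value. C = FOB price + freight + 0.2% × C
C − 0.2% × C = 26009.63 + 8251.11
0.998 × C = 34260.74
C = 34260.74 / 0.998 = 34329.40
Insurance premium = 0.2% × 34329.40 = 68.66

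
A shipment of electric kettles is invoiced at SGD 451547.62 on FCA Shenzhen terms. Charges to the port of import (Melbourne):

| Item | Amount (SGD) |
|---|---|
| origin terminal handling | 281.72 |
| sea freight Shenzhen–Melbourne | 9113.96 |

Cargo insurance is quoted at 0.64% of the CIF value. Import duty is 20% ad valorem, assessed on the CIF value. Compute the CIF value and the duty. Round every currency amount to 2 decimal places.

CIF value: SGD 463912.34; import duty: SGD 92782.47

Let C be the CIF value. C = FCA price + pre-shipment costs + freight + 0.64% × C
C − 0.64% × C = 451547.62 + 281.72 + 9113.96
0.9936 × C = 460943.30
C = 460943.30 / 0.9936 = 463912.34
Insurance premium = 0.64% × 463912.34 = 2969.04
Import duty = 463912.34 × 20% = 92782.47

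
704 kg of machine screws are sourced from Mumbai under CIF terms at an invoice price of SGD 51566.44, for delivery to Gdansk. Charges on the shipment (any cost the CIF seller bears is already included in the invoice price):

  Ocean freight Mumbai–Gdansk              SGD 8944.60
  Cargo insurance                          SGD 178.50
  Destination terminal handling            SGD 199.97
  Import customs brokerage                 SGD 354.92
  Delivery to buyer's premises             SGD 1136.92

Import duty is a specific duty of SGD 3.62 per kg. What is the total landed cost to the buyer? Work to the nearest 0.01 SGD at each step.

Total landed cost: SGD 55806.73

CIF: the seller pays costs through ocean freight and marine insurance to the destination port.
Already in the invoice (seller's account under CIF): freight, insurance — exclude.
The CIF price already equals the CIF value: 51566.44
Import duty = 704 × 3.62 = 2548.48
Buyer bears: destination terminal 199.97 + brokerage 354.92 + delivery 1136.92 + duty 2548.48 = 4240.29
Landed cost = invoice 51566.44 + 4240.29 = 55806.73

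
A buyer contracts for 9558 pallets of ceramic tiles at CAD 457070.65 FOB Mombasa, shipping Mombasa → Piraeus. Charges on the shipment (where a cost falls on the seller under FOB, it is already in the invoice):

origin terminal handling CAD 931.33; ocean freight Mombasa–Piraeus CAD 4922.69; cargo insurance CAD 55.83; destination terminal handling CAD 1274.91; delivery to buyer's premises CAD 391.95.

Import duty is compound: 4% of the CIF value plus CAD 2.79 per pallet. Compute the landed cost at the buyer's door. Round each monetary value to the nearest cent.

Total landed cost: CAD 508864.82

FOB: the seller bears costs until goods are on board at the origin port; the buyer bears freight, insurance and all costs thereafter.
Already in the invoice (seller's account under FOB): origin terminal — exclude.
CIF value = FOB price + freight + insurance = 457070.65 + 4922.69 + 55.83 = 462049.17
Ad valorem component: 462049.17 × 4% = 18481.97
Specific component: 9558 × 2.79 = 26666.82
Import duty = 18481.97 + 26666.82 = 45148.79
Buyer bears: freight 4922.69 + insurance 55.83 + destination terminal 1274.91 + delivery 391.95 + duty 45148.79 = 51794.17
Landed cost = invoice 457070.65 + 51794.17 = 508864.82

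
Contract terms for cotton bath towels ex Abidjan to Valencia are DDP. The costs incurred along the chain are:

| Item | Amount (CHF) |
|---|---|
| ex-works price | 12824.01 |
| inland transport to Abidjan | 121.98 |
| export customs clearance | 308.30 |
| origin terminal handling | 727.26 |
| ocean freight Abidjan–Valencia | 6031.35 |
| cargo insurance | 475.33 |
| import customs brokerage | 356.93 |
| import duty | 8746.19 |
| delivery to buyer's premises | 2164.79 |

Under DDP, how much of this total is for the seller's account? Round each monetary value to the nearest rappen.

DDP: the seller bears all costs including import duty.
Seller's account: goods 12824.01 + inland to port 121.98 + export clearance 308.30 + origin terminal 727.26 + freight 6031.35 + insurance 475.33 + brokerage 356.93 + duty 8746.19 + delivery 2164.79 = 31756.14
Buyer's account: 0.00

Seller's account: CHF 31756.14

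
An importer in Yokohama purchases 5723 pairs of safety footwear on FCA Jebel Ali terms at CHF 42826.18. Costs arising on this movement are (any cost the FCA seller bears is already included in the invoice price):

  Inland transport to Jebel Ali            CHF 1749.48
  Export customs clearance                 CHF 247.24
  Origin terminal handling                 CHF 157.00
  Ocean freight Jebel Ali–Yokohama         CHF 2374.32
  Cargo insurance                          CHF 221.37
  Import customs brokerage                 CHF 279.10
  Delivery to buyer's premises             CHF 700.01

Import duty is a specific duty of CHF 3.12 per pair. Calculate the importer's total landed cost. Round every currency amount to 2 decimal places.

Total landed cost: CHF 64413.74

FCA: the seller delivers export-cleared goods to the carrier; the buyer bears costs from that point.
Already in the invoice (seller's account under FCA): inland to port, export clearance — exclude.
CIF value = FCA price + origin terminal + freight + insurance = 42826.18 + 157.00 + 2374.32 + 221.37 = 45578.87
Import duty = 5723 × 3.12 = 17855.76
Buyer bears: origin terminal 157.00 + freight 2374.32 + insurance 221.37 + brokerage 279.10 + delivery 700.01 + duty 17855.76 = 21587.56
Landed cost = invoice 42826.18 + 21587.56 = 64413.74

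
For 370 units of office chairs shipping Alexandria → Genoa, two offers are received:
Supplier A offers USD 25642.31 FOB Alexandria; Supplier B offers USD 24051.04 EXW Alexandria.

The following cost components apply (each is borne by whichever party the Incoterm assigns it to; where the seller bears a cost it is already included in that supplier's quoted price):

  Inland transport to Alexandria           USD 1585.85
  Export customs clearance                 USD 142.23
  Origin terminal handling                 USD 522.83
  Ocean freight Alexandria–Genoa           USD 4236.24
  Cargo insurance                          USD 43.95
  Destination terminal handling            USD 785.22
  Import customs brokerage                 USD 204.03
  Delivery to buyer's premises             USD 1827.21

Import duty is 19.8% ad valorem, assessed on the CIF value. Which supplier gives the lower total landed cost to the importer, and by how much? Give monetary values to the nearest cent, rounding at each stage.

Supplier A (FOB):
CIF value = FOB price + freight + insurance = 25642.31 + 4236.24 + 43.95 = 29922.50
Import duty = 29922.50 × 19.8% = 5924.66
Buyer bears (A): 4236.24 + 43.95 + 785.22 + 204.03 + 1827.21 = 7096.65
Landed cost (A) = invoice 25642.31 + 7096.65 + duty 5924.66 = 38663.62
Supplier B (EXW):
CIF value = EXW price + inland to port + export clearance + origin terminal + freight + insurance = 24051.04 + 1585.85 + 142.23 + 522.83 + 4236.24 + 43.95 = 30582.14
Import duty = 30582.14 × 19.8% = 6055.26
Buyer bears (B): 1585.85 + 142.23 + 522.83 + 4236.24 + 43.95 + 785.22 + 204.03 + 1827.21 = 9347.56
Landed cost (B) = invoice 24051.04 + 9347.56 + duty 6055.26 = 39453.86
Difference = |38663.62 − 39453.86| = 790.24

Supplier A is cheaper by USD 790.24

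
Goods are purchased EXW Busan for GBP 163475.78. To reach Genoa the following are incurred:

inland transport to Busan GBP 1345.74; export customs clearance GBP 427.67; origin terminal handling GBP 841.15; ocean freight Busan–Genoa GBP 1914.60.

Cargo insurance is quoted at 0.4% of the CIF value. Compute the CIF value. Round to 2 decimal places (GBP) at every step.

CIF value: GBP 168679.66

Let C be the CIF value. C = EXW price + pre-shipment costs + freight + 0.4% × C
C − 0.4% × C = 163475.78 + 1345.74 + 427.67 + 841.15 + 1914.60
0.996 × C = 168004.94
C = 168004.94 / 0.996 = 168679.66
Insurance premium = 0.4% × 168679.66 = 674.72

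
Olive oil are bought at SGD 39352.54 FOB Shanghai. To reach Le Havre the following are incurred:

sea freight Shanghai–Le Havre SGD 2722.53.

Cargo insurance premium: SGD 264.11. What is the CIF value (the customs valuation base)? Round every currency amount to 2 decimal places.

CIF = FOB price + freight + insurance
CIF = 39352.54 + 2722.53 + 264.11 = 42339.18

CIF value: SGD 42339.18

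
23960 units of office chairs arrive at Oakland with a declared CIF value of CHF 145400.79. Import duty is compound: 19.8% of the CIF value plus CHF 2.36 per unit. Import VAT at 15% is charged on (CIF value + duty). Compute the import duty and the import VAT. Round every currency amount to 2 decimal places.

Ad valorem component: 145400.79 × 19.8% = 28789.36
Specific component: 23960 × 2.36 = 56545.60
Import duty = 28789.36 + 56545.60 = 85334.96
VAT base = CIF + duty = 145400.79 + 85334.96 = 230735.75
Import VAT = 230735.75 × 15% = 34610.36

Import duty: CHF 85334.96; import VAT: CHF 34610.36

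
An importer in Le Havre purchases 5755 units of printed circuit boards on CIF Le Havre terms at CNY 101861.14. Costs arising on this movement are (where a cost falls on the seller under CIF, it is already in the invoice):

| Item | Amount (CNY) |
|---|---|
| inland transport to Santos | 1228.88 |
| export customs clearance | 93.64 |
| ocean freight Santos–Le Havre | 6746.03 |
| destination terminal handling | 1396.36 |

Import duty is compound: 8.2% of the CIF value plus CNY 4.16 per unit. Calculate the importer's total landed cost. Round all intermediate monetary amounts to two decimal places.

Total landed cost: CNY 135550.91

CIF: the seller pays costs through ocean freight and marine insurance to the destination port.
Already in the invoice (seller's account under CIF): inland to port, export clearance, freight — exclude.
The CIF price already equals the CIF value: 101861.14
Ad valorem component: 101861.14 × 8.2% = 8352.61
Specific component: 5755 × 4.16 = 23940.80
Import duty = 8352.61 + 23940.80 = 32293.41
Buyer bears: destination terminal 1396.36 + duty 32293.41 = 33689.77
Landed cost = invoice 101861.14 + 33689.77 = 135550.91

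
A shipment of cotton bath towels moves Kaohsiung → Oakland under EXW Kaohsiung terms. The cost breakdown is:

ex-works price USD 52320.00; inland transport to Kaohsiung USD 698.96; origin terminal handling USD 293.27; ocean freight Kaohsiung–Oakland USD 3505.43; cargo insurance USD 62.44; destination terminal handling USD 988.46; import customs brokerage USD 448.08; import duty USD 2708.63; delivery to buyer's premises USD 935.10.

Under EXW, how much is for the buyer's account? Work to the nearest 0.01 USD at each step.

Buyer's account: USD 9640.37

EXW: the seller makes goods available at their premises; the buyer bears all onward costs.
Seller's account: goods 52320.00 = 52320.00
Buyer's account: inland to port 698.96 + origin terminal 293.27 + freight 3505.43 + insurance 62.44 + destination terminal 988.46 + brokerage 448.08 + duty 2708.63 + delivery 935.10 = 9640.37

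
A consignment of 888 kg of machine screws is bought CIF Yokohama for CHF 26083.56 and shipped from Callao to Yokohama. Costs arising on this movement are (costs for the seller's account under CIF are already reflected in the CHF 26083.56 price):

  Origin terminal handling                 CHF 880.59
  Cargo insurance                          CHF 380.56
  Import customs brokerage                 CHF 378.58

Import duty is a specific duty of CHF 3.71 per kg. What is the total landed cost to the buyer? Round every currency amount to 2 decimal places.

CIF: the seller pays costs through ocean freight and marine insurance to the destination port.
Already in the invoice (seller's account under CIF): origin terminal, insurance — exclude.
The CIF price already equals the CIF value: 26083.56
Import duty = 888 × 3.71 = 3294.48
Buyer bears: brokerage 378.58 + duty 3294.48 = 3673.06
Landed cost = invoice 26083.56 + 3673.06 = 29756.62

Total landed cost: CHF 29756.62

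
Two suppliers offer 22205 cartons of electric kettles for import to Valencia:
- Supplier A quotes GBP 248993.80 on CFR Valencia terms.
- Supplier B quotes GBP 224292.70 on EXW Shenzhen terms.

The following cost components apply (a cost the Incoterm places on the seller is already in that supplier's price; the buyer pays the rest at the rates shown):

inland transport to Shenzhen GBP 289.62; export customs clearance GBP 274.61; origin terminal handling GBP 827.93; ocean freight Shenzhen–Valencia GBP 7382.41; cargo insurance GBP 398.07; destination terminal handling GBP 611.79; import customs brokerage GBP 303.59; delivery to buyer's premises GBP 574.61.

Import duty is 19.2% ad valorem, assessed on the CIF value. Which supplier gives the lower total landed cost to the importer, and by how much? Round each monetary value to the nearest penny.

Supplier B is cheaper by GBP 18984.42

Supplier A (CFR):
CIF value = CFR price + insurance = 248993.80 + 398.07 = 249391.87
Import duty = 249391.87 × 19.2% = 47883.24
Buyer bears (A): 398.07 + 611.79 + 303.59 + 574.61 = 1888.06
Landed cost (A) = invoice 248993.80 + 1888.06 + duty 47883.24 = 298765.10
Supplier B (EXW):
CIF value = EXW price + inland to port + export clearance + origin terminal + freight + insurance = 224292.70 + 289.62 + 274.61 + 827.93 + 7382.41 + 398.07 = 233465.34
Import duty = 233465.34 × 19.2% = 44825.35
Buyer bears (B): 289.62 + 274.61 + 827.93 + 7382.41 + 398.07 + 611.79 + 303.59 + 574.61 = 10662.63
Landed cost (B) = invoice 224292.70 + 10662.63 + duty 44825.35 = 279780.68
Difference = |298765.10 − 279780.68| = 18984.42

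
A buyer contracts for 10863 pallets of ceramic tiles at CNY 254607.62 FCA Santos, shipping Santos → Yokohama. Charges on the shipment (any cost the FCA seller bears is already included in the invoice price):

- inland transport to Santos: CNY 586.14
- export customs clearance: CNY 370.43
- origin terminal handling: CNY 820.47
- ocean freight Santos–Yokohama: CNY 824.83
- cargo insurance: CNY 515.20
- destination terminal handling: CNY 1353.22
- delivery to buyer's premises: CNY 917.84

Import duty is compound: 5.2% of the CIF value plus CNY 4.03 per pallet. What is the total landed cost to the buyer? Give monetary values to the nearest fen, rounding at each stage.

FCA: the seller delivers export-cleared goods to the carrier; the buyer bears costs from that point.
Already in the invoice (seller's account under FCA): inland to port, export clearance — exclude.
CIF value = FCA price + origin terminal + freight + insurance = 254607.62 + 820.47 + 824.83 + 515.20 = 256768.12
Ad valorem component: 256768.12 × 5.2% = 13351.94
Specific component: 10863 × 4.03 = 43777.89
Import duty = 13351.94 + 43777.89 = 57129.83
Buyer bears: origin terminal 820.47 + freight 824.83 + insurance 515.20 + destination terminal 1353.22 + delivery 917.84 + duty 57129.83 = 61561.39
Landed cost = invoice 254607.62 + 61561.39 = 316169.01

Total landed cost: CNY 316169.01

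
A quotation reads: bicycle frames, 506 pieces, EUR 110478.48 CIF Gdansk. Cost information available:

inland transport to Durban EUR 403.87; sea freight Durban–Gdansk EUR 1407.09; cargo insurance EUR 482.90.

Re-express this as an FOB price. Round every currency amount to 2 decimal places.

FOB price: EUR 108588.49

Not relevant to the conversion: inland to port — on the seller under both CIF and FOB; already in the CIF price and stays in the FOB price.
From CIF to FOB, the seller no longer bears: freight, insurance.
FOB price = 110478.48 − 1407.09 − 482.90 = 108588.49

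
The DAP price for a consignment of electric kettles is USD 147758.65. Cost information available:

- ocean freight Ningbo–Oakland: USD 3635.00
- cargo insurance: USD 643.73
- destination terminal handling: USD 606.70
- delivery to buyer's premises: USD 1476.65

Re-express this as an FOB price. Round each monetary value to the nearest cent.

From DAP to FOB, the seller no longer bears: freight, insurance, destination terminal, delivery.
FOB price = 147758.65 − 3635.00 − 643.73 − 606.70 − 1476.65 = 141396.57

FOB price: USD 141396.57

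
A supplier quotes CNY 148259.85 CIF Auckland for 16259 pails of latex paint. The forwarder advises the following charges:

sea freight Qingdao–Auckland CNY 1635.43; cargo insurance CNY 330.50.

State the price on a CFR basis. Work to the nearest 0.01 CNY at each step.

Not relevant to the conversion: freight — on the seller under both CIF and CFR; already in the CIF price and stays in the CFR price.
From CIF to CFR, the seller no longer bears: insurance.
CFR price = 148259.85 − 330.50 = 147929.35

CFR price: CNY 147929.35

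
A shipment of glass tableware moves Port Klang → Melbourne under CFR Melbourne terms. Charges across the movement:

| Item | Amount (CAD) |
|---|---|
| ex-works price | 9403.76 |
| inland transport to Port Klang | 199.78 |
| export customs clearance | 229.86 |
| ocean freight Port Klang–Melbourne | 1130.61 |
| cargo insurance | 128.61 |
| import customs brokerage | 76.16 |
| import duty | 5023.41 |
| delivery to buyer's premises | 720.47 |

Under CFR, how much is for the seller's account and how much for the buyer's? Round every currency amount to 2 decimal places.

CFR: the seller pays costs through ocean freight to the destination port, but not insurance.
Seller's account: goods 9403.76 + inland to port 199.78 + export clearance 229.86 + freight 1130.61 = 10964.01
Buyer's account: insurance 128.61 + brokerage 76.16 + duty 5023.41 + delivery 720.47 = 5948.65

Seller: CAD 10964.01; buyer: CAD 5948.65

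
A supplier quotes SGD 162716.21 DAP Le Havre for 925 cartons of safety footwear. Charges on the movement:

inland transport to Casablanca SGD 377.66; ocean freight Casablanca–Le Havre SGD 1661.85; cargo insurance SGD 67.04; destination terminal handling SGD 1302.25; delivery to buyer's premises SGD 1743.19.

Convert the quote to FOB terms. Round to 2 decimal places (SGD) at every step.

Not relevant to the conversion: inland to port — on the seller under both DAP and FOB; already in the DAP price and stays in the FOB price.
From DAP to FOB, the seller no longer bears: freight, insurance, destination terminal, delivery.
FOB price = 162716.21 − 1661.85 − 67.04 − 1302.25 − 1743.19 = 157941.88

FOB price: SGD 157941.88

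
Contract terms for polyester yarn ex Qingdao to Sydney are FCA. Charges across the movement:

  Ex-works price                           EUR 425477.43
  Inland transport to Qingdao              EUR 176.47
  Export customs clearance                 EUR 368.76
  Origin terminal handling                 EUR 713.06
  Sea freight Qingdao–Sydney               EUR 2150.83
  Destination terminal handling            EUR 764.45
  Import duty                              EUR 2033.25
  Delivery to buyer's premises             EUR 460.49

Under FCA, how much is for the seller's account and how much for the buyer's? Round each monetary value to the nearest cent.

Seller: EUR 426022.66; buyer: EUR 6122.08

FCA: the seller delivers export-cleared goods to the carrier; the buyer bears costs from that point.
Seller's account: goods 425477.43 + inland to port 176.47 + export clearance 368.76 = 426022.66
Buyer's account: origin terminal 713.06 + freight 2150.83 + destination terminal 764.45 + duty 2033.25 + delivery 460.49 = 6122.08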